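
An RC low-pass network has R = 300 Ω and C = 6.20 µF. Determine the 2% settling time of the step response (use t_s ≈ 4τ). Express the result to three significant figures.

t_s ≈ 0.00744 s

τ = RC = 300 × 6.20 µF = 0.00186 s.
t_s ≈ 4τ = 0.00744 s.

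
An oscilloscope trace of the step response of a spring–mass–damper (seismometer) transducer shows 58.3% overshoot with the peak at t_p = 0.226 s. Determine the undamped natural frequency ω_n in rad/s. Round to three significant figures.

ω_n ≈ 14.1 rad/s

ζ from %OS: ζ = |ln 0.583|/√(π²+ln²0.583) = 0.169.
t_p = π/ω_d ⇒ ω_d = 13.9 rad/s; then ω_n = ω_d/√(1−ζ²) = 14.1 rad/s.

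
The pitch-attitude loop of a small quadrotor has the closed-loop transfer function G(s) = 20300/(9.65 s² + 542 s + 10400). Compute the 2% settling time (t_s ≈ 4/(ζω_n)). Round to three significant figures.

Dividing through by 9.65: denominator becomes s² + 56.17 s + 1078.
So ω_n = √1078 = 32.8 rad/s and ζ = 56.17/(2·32.8) = 0.855.
t_s ≈ 4/(ζω_n) = 0.142 s.

t_s ≈ 0.142 s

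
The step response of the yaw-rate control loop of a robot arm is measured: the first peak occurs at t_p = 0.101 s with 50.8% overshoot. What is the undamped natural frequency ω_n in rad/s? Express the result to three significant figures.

ω_n ≈ 31.8 rad/s

From the overshoot, ζ = −ln(OS)/√(π²+ln²(OS)) = 0.211.
From t_p = π/ω_d, ω_d = π/0.101 = 31.1 rad/s, so ω_n = ω_d/√(1−ζ²) = 31.8 rad/s.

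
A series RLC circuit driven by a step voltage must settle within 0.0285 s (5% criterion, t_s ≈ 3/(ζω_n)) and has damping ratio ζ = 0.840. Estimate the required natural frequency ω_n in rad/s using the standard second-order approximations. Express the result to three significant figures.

ω_n ≈ 125 rad/s

Rearranging t_s ≈ 3/(ζω_n) gives ω_n = 3/(ζ·t_s) = 3/(0.840 × 0.0285) = 125 rad/s.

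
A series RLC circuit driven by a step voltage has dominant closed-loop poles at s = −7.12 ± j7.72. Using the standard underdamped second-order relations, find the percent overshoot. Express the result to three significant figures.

The poles are at −σ ± jω_d with σ = 7.12 and ω_d = 7.72, so ω_n = √(σ²+ω_d²) = 10.5 rad/s and ζ = σ/ω_n = 0.678.
Overshoot: exp(−π·0.678/√(1−0.678²)) = 0.0552, i.e. 5.52%.

%OS ≈ 5.52%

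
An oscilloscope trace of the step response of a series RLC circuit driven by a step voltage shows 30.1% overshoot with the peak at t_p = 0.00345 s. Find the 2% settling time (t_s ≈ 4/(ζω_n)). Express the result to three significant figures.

From the overshoot, ζ = −ln(OS)/√(π²+ln²(OS)) = 0.357.
From t_p = π/ω_d, ω_d = π/0.00345 = 911 rad/s, so ω_n = ω_d/√(1−ζ²) = 975 rad/s.
t_s ≈ 4/(ζω_n) = 4/(0.357·975) = 0.0115 s.

t_s ≈ 0.0115 s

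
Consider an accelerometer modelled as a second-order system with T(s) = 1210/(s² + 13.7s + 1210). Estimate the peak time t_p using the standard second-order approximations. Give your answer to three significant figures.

t_p ≈ 0.0921 s

ω_n = √1210 = 34.8 rad/s; ζ = 13.7/(2·34.8) = 0.197.
ω_d = ω_n√(1−ζ²) = 34.1 rad/s. Then t_p = π/ω_d = 0.0921 s.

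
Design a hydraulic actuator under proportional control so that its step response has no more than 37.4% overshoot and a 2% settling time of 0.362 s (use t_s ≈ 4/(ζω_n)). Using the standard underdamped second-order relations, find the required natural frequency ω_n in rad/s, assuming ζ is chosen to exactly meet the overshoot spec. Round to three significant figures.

ω_n ≈ 37.0 rad/s

Inverting the overshoot relation: ζ = |ln 0.374|/√(π² + ln²0.374) = 0.299.
From t_s ≈ 4/(ζω_n): ω_n = 4/(ζ·t_s) = 4/(0.299·0.362) = 37.0 rad/s.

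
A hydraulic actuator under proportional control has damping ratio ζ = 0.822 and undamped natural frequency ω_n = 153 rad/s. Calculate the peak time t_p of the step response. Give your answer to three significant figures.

The damped frequency is ω_d = ω_n√(1−ζ²) = 153·√(1−0.676) = 87.1 rad/s.
Peak time t_p = π/ω_d = π/87.1 = 0.0361 s.

t_p ≈ 0.0361 s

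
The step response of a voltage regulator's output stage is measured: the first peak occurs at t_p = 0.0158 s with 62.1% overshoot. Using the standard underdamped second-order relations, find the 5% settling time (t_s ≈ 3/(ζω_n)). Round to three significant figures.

t_s ≈ 0.0995 s

ζ from %OS: ζ = |ln 0.621|/√(π²+ln²0.621) = 0.150.
From t_p = π/ω_d, ω_d = π/0.0158 = 199 rad/s, so ω_n = ω_d/√(1−ζ²) = 201 rad/s.
t_s ≈ 3/(ζω_n) = 3/(0.150·201) = 0.0995 s.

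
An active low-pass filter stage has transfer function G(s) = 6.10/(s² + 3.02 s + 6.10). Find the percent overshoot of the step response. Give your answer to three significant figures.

%OS ≈ 8.83%

ω_n = √6.10 = 2.47 rad/s; ζ = 3.02/(2·2.47) = 0.611.
Overshoot: exp(−π·0.611/√(1−0.611²)) = 0.0883, i.e. 8.83%.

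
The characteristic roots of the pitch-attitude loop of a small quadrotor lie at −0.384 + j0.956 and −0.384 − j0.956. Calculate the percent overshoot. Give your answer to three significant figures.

With σ = 0.384, ω_d = 0.956: ω_n = √(σ²+ω_d²) = 1.03 rad/s, ζ = σ/ω_n = 0.373.
%OS = 100·exp(−πζ/√(1−ζ²)) = 28.3%.

%OS ≈ 28.3%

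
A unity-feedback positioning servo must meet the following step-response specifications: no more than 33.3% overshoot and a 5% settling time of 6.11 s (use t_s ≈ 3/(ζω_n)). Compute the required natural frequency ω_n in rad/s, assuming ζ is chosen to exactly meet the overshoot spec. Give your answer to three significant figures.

ω_n ≈ 1.49 rad/s

Inverting the overshoot relation: ζ = |ln 0.333|/√(π² + ln²0.333) = 0.330.
Then ω_n = 3/(ζ t_s) = 3/(0.330 × 6.11) = 1.49 rad/s.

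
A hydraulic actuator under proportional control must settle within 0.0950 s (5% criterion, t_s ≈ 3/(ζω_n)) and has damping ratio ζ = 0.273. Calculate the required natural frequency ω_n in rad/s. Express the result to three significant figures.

Rearranging t_s ≈ 3/(ζω_n) gives ω_n = 3/(ζ·t_s) = 3/(0.273 × 0.0950) = 116 rad/s.

ω_n ≈ 116 rad/s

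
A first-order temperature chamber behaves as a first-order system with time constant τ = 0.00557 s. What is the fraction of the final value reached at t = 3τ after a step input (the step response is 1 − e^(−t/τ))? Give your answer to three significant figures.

y/y_∞ ≈ 0.950

y(t)/y_∞ = 1 − e^(−t/τ) = 1 − e^(−3) = 1 − e^(−3.00) = 0.950.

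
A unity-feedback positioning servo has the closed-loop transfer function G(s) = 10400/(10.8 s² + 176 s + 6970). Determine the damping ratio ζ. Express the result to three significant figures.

ζ ≈ 0.321

Dividing through by 10.8: denominator becomes s² + 16.30 s + 645.4.
So ω_n = √645.4 = 25.4 rad/s and ζ = 16.30/(2·25.4) = 0.321.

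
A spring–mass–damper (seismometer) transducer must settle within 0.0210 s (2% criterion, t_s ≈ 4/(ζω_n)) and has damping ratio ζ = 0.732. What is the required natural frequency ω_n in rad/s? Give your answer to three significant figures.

ω_n ≈ 260 rad/s

Rearranging t_s ≈ 4/(ζω_n) gives ω_n = 4/(ζ·t_s) = 4/(0.732 × 0.0210) = 260 rad/s.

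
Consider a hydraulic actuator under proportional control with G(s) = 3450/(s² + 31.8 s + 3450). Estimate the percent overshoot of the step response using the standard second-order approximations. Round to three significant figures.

Comparing the denominator to s² + 2ζω_n s + ω_n²: ω_n = √3450 = 58.7 rad/s, and 2ζω_n = 31.8 so ζ = 31.8/(2·58.7) = 0.271.
%OS = 100 e^{−πζ/√(1−ζ²)} with ζ = 0.271 gives 41.3%.

%OS ≈ 41.3%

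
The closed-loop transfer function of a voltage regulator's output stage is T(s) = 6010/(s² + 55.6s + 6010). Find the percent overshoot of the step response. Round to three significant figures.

%OS ≈ 29.9%

ω_n = √6010 = 77.5 rad/s; ζ = 55.6/(2·77.5) = 0.359.
%OS = 100·exp(−πζ/√(1−ζ²)) = 29.9%.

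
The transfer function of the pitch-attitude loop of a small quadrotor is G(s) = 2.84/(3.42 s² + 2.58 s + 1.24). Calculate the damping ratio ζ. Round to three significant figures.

ζ ≈ 0.626

Dividing through by 3.42: denominator becomes s² + 0.7544 s + 0.3626.
So ω_n = √0.3626 = 0.602 rad/s and ζ = 0.7544/(2·0.602) = 0.626.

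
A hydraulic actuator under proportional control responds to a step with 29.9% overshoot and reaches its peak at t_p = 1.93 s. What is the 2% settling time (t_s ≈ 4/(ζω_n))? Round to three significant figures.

ζ from %OS: ζ = |ln 0.299|/√(π²+ln²0.299) = 0.359.
t_p = π/ω_d ⇒ ω_d = 1.63 rad/s; then ω_n = ω_d/√(1−ζ²) = 1.74 rad/s.
t_s ≈ 4/(ζω_n) = 4/(0.359·1.74) = 6.39 s.

t_s ≈ 6.39 s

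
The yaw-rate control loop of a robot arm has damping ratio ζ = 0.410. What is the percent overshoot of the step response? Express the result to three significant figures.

%OS ≈ 24.4%

For an underdamped second-order system, %OS = 100·exp(−πζ/√(1−ζ²)).
πζ/√(1−ζ²) = π·0.410/√(1−0.168) = 1.412, so %OS = 100·e^(−1.412) = 24.4%.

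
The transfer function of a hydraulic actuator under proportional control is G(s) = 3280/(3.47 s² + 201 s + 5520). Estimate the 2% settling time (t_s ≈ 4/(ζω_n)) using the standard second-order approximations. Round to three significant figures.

t_s ≈ 0.138 s

Dividing through by 3.47: denominator becomes s² + 57.93 s + 1591.
So ω_n = √1591 = 39.9 rad/s and ζ = 57.93/(2·39.9) = 0.726.
t_s ≈ 4/(ζω_n) = 0.138 s.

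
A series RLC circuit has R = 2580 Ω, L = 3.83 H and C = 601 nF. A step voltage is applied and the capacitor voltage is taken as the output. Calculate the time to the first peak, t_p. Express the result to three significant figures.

t_p ≈ 0.00555 s

For a series RLC circuit (capacitor voltage as output), ω_n = 1/√(LC) = 1/√(3.83 H · 601 nF) = 659 rad/s.
ζ = (R/2)·√(C/L) = (2580/2)·√(601 nF/3.83 H) = 0.511.
ω_d = ω_n√(1−ζ²) = 567 rad/s. t_p = π/ω_d = 0.00555 s.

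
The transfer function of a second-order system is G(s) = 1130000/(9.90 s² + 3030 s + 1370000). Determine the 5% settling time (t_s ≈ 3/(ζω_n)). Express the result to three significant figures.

Dividing through by 9.90: denominator becomes s² + 306.1 s + 138400.
So ω_n = √138400 = 372 rad/s and ζ = 306.1/(2·372) = 0.411.
t_s ≈ 3/(ζω_n) = 0.0196 s.

t_s ≈ 0.0196 s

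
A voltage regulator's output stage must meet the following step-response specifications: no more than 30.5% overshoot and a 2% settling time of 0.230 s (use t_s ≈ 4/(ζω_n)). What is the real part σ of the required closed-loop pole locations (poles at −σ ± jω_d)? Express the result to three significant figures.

σ ≈ 17.4

The settling-time spec alone fixes σ = ζω_n = 4/t_s = 4/0.230 = 17.4.
(Overshoot then fixes ζ = 0.354 and hence ω_d = σ·√(1−ζ²)/ζ = 46.0 rad/s.)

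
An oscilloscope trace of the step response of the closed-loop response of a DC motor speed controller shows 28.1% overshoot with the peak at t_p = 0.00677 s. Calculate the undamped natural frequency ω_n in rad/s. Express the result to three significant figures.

ω_n ≈ 500 rad/s

The overshoot fixes ζ = −ln(OS)/√(π²+ln²(OS)) = 0.375.
t_p = π/ω_d ⇒ ω_d = 464 rad/s; then ω_n = ω_d/√(1−ζ²) = 500 rad/s.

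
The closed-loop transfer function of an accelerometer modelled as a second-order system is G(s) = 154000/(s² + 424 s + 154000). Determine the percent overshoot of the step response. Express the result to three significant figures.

Comparing the denominator to s² + 2ζω_n s + ω_n²: ω_n = √154000 = 392 rad/s, and 2ζω_n = 424 so ζ = 424/(2·392) = 0.540.
%OS = 100·exp(−πζ/√(1−ζ²)) = 13.3%.

%OS ≈ 13.3%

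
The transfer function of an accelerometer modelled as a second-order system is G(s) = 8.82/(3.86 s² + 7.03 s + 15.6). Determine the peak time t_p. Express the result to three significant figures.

t_p ≈ 1.75 s

Dividing through by 3.86: denominator becomes s² + 1.821 s + 4.041.
So ω_n = √4.041 = 2.01 rad/s and ζ = 1.821/(2·2.01) = 0.453.
ω_d = 2.01·√(1 − 0.453²) = 1.79 rad/s. t_p = π/ω_d = 1.75 s.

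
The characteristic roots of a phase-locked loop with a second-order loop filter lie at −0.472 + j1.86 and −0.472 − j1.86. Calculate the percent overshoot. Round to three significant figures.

%OS ≈ 45.1%

|pole| = ω_n = √(0.472² + 1.86²) = 1.92 rad/s; ζ = cos θ = σ/ω_n = 0.246.
%OS = 100·exp(−πζ/√(1−ζ²)) = 45.1%.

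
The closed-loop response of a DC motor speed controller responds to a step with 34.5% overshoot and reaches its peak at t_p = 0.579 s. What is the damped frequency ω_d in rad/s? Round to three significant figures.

t_p = π/ω_d, so ω_d = π/0.579 = 5.43 rad/s.

ω_d ≈ 5.43 rad/s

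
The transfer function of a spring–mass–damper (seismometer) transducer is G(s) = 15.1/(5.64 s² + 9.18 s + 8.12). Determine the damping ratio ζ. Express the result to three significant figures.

Dividing through by 5.64: denominator becomes s² + 1.628 s + 1.440.
So ω_n = √1.440 = 1.20 rad/s and ζ = 1.628/(2·1.20) = 0.678.

ζ ≈ 0.678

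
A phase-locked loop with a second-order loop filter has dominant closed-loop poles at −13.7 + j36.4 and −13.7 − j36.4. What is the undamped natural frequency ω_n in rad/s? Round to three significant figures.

ω_n ≈ 38.9 rad/s

The poles are at −σ ± jω_d with σ = 13.7 and ω_d = 36.4, so ω_n = √(σ²+ω_d²) = 38.9 rad/s and ζ = σ/ω_n = 0.352.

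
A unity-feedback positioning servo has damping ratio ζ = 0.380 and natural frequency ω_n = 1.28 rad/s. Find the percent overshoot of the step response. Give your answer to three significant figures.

%OS ≈ 27.5%

For an underdamped second-order system, %OS = 100·exp(−πζ/√(1−ζ²)).
πζ/√(1−ζ²) = π·0.380/√(1−0.144) = 1.291, so %OS = 100·e^(−1.291) = 27.5%.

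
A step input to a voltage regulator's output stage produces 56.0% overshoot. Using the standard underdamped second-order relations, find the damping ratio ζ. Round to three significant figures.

From %OS = 100·exp(−πζ/√(1−ζ²)), invert to get ζ = −ln(OS)/√(π² + ln²(OS)) with OS = 0.560.
−ln 0.560 = 0.5798, so ζ = 0.5798/√(π² + 0.3362) = 0.181.

ζ ≈ 0.181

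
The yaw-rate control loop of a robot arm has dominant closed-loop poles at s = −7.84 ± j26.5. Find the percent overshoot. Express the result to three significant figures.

%OS ≈ 39.5%

With σ = 7.84, ω_d = 26.5: ω_n = √(σ²+ω_d²) = 27.6 rad/s, ζ = σ/ω_n = 0.284.
%OS = 100 e^{−πζ/√(1−ζ²)} with ζ = 0.284 gives 39.5%.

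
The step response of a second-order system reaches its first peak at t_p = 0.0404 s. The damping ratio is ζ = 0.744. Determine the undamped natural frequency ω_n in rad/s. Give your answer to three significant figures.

ω_n ≈ 116 rad/s

Peak time t_p = π/ω_d, so ω_d = π/t_p = π/0.0404 = 77.8 rad/s.
ω_n = ω_d/√(1−ζ²) = 77.8/√0.446 = 116 rad/s.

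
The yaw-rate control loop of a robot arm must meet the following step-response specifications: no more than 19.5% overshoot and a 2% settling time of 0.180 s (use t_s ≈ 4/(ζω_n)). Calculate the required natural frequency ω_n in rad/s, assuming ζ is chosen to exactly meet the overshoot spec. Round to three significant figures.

Inverting the overshoot relation: ζ = |ln 0.195|/√(π² + ln²0.195) = 0.462.
From t_s ≈ 4/(ζω_n): ω_n = 4/(ζ·t_s) = 4/(0.462·0.180) = 48.1 rad/s.

ω_n ≈ 48.1 rad/s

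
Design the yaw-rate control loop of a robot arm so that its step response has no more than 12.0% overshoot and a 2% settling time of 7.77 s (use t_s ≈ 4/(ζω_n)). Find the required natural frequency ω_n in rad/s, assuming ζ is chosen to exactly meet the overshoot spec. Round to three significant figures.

ω_n ≈ 0.920 rad/s

From %OS = 100·exp(−πζ/√(1−ζ²)), invert to get ζ = −ln(OS)/√(π² + ln²(OS)) with OS = 0.120.
−ln 0.120 = 2.120, so ζ = 2.120/√(π² + 4.496) = 0.559.
Then ω_n = 4/(ζ t_s) = 4/(0.559 × 7.77) = 0.920 rad/s.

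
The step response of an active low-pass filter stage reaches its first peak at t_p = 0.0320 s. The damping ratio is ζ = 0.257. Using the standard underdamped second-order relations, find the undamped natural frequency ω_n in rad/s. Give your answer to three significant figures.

Peak time t_p = π/ω_d, so ω_d = π/t_p = π/0.0320 = 98.2 rad/s.
ω_n = ω_d/√(1−ζ²) = 98.2/√0.934 = 102 rad/s.

ω_n ≈ 102 rad/s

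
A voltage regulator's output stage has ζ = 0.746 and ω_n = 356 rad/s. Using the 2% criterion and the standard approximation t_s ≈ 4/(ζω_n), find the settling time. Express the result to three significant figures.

t_s ≈ 0.0151 s

t_s ≈ 4/(ζω_n) = 4/(0.746 × 356) = 0.0151 s.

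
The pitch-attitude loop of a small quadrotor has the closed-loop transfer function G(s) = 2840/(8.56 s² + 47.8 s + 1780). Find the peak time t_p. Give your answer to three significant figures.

t_p ≈ 0.222 s

Dividing through by 8.56: denominator becomes s² + 5.584 s + 207.9.
So ω_n = √207.9 = 14.4 rad/s and ζ = 5.584/(2·14.4) = 0.194.
ω_d = 14.4·√(1 − 0.194²) = 14.1 rad/s. t_p = π/ω_d = 0.222 s.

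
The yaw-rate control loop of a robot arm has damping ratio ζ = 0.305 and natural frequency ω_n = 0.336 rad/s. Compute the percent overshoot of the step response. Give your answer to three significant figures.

For an underdamped second-order system, %OS = 100·exp(−πζ/√(1−ζ²)).
πζ/√(1−ζ²) = π·0.305/√(1−0.0930) = 1.006, so %OS = 100·e^(−1.006) = 36.6%.

%OS ≈ 36.6%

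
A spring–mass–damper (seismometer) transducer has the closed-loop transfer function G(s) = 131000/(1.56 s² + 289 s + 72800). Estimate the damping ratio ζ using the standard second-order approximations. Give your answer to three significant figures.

Dividing through by 1.56: denominator becomes s² + 185.3 s + 46670.
So ω_n = √46670 = 216 rad/s and ζ = 185.3/(2·216) = 0.429.

ζ ≈ 0.429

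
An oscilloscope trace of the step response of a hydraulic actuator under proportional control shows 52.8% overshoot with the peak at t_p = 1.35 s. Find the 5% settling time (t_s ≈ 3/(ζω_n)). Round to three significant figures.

t_s ≈ 6.34 s

From the overshoot, ζ = −ln(OS)/√(π²+ln²(OS)) = 0.199.
From t_p = π/ω_d, ω_d = π/1.35 = 2.33 rad/s, so ω_n = ω_d/√(1−ζ²) = 2.37 rad/s.
t_s ≈ 3/(ζω_n) = 3/(0.199·2.37) = 6.34 s.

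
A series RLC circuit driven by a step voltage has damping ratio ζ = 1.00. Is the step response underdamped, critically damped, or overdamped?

critically damped

Since ζ = 1, the system is critically damped.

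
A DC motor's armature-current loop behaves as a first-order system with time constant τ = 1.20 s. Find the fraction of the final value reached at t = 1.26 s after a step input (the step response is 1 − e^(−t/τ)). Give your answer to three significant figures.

y/y_∞ ≈ 0.650

y(t)/y_∞ = 1 − e^(−t/τ) = 1 − e^(−1.26/1.20) = 1 − e^(−1.05) = 0.650.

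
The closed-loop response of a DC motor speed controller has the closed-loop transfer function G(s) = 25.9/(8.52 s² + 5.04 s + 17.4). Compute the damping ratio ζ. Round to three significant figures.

ζ ≈ 0.207

Dividing through by 8.52: denominator becomes s² + 0.5915 s + 2.042.
So ω_n = √2.042 = 1.43 rad/s and ζ = 0.5915/(2·1.43) = 0.207.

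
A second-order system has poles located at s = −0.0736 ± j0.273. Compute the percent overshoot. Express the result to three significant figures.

%OS ≈ 42.9%

With σ = 0.0736, ω_d = 0.273: ω_n = √(σ²+ω_d²) = 0.283 rad/s, ζ = σ/ω_n = 0.260.
Overshoot: exp(−π·0.260/√(1−0.260²)) = 0.429, i.e. 42.9%.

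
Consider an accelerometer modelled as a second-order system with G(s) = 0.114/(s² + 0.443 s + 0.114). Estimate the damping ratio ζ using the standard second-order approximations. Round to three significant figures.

ζ ≈ 0.656

Comparing the denominator to s² + 2ζω_n s + ω_n²: ω_n = √0.114 = 0.338 rad/s, and 2ζω_n = 0.443 so ζ = 0.443/(2·0.338) = 0.656.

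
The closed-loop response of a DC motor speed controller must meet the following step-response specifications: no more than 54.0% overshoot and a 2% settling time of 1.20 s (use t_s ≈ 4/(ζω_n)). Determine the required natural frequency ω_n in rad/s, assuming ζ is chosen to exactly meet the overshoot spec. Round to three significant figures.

ω_n ≈ 17.3 rad/s

ζ = −ln(OS)/√(π² + (ln OS)²). With OS = 0.540, ln OS = −0.6162 and ζ = 0.6162/3.201 = 0.192.
From t_s ≈ 4/(ζω_n): ω_n = 4/(ζ·t_s) = 4/(0.192·1.20) = 17.3 rad/s.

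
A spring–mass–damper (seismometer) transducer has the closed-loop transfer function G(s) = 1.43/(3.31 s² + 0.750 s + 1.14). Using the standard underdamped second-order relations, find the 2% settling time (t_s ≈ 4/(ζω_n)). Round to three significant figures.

t_s ≈ 35.3 s

Dividing through by 3.31: denominator becomes s² + 0.2266 s + 0.3444.
So ω_n = √0.3444 = 0.587 rad/s and ζ = 0.2266/(2·0.587) = 0.193.
t_s ≈ 4/(ζω_n) = 35.3 s.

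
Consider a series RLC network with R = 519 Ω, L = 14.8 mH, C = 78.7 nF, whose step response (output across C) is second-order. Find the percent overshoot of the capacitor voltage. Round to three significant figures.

For a series RLC circuit (capacitor voltage as output), ω_n = 1/√(LC) = 1/√(14.8 mH · 78.7 nF) = 29300 rad/s.
ζ = (R/2)·√(C/L) = (519/2)·√(78.7 nF/14.8 mH) = 0.598.
%OS = 100 e^{−πζ/√(1−ζ²)} with ζ = 0.598 gives 9.57%.

%OS ≈ 9.57%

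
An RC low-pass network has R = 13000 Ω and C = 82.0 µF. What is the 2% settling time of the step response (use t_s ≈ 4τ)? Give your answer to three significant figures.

t_s ≈ 4.26 s

τ = RC = 13000 × 82.0 µF = 1.07 s.
t_s ≈ 4τ = 4.26 s.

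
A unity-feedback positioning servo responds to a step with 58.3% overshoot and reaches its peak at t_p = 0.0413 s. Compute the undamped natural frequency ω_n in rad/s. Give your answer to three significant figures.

The overshoot fixes ζ = −ln(OS)/√(π²+ln²(OS)) = 0.169.
t_p = π/ω_d ⇒ ω_d = 76.1 rad/s; then ω_n = ω_d/√(1−ζ²) = 77.2 rad/s.

ω_n ≈ 77.2 rad/s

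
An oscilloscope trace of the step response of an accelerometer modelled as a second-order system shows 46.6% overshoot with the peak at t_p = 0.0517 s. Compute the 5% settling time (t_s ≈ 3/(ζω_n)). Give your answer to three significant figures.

t_s ≈ 0.203 s

The overshoot fixes ζ = −ln(OS)/√(π²+ln²(OS)) = 0.236.
t_p = π/ω_d ⇒ ω_d = 60.8 rad/s; then ω_n = ω_d/√(1−ζ²) = 62.5 rad/s.
t_s ≈ 3/(ζω_n) = 3/(0.236·62.5) = 0.203 s.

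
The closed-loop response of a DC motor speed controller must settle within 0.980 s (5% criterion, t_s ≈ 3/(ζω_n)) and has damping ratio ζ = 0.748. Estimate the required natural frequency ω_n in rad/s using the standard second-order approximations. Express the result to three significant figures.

ω_n ≈ 4.09 rad/s

Rearranging t_s ≈ 3/(ζω_n) gives ω_n = 3/(ζ·t_s) = 3/(0.748 × 0.980) = 4.09 rad/s.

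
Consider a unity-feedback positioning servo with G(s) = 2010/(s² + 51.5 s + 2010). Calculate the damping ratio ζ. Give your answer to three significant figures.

Comparing the denominator to s² + 2ζω_n s + ω_n²: ω_n = √2010 = 44.8 rad/s, and 2ζω_n = 51.5 so ζ = 51.5/(2·44.8) = 0.574.

ζ ≈ 0.574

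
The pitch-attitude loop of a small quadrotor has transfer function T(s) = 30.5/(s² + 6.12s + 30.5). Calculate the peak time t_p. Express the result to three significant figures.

Comparing the denominator to s² + 2ζω_n s + ω_n²: ω_n = √30.5 = 5.52 rad/s, and 2ζω_n = 6.12 so ζ = 6.12/(2·5.52) = 0.554.
ω_d = ω_n√(1−ζ²) = 4.60 rad/s. Then t_p = π/ω_d = 0.683 s.

t_p ≈ 0.683 s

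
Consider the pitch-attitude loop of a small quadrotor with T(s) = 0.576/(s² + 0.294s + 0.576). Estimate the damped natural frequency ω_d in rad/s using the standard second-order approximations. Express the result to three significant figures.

ω_n = √0.576 = 0.759 rad/s; ζ = 0.294/(2·0.759) = 0.194.
ω_d = ω_n√(1−ζ²) = 0.745 rad/s.

ω_d ≈ 0.745 rad/s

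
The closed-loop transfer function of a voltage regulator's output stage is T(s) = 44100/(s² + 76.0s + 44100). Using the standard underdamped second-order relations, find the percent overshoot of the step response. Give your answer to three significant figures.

%OS ≈ 56.1%

Comparing the denominator to s² + 2ζω_n s + ω_n²: ω_n = √44100 = 210 rad/s, and 2ζω_n = 76.0 so ζ = 76.0/(2·210) = 0.181.
%OS = 100·exp(−πζ/√(1−ζ²)) = 56.1%.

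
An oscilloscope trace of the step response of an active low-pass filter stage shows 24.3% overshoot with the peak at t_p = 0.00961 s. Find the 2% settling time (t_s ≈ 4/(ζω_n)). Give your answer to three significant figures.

t_s ≈ 0.0272 s

The overshoot fixes ζ = −ln(OS)/√(π²+ln²(OS)) = 0.411.
t_p = π/ω_d ⇒ ω_d = 327 rad/s; then ω_n = ω_d/√(1−ζ²) = 359 rad/s.
t_s ≈ 4/(ζω_n) = 4/(0.411·359) = 0.0272 s.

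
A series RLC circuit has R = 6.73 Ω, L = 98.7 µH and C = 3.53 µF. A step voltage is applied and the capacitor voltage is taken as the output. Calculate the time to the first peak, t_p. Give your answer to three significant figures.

For a series RLC circuit (capacitor voltage as output), ω_n = 1/√(LC) = 1/√(98.7 µH · 3.53 µF) = 53600 rad/s.
ζ = (R/2)·√(C/L) = (6.73/2)·√(3.53 µF/98.7 µH) = 0.636.
The damped frequency ω_d = ω_n√(1−ζ²) = 41300 rad/s. t_p = π/ω_d = 0.0000760 s.

t_p ≈ 0.0000760 s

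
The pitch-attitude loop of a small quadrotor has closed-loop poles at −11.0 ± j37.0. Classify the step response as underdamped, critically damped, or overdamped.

underdamped

Since the poles form a complex-conjugate pair with nonzero imaginary part, the response is underdamped.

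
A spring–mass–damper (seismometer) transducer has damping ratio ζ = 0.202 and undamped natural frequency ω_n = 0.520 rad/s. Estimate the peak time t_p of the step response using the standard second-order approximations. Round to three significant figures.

t_p ≈ 6.17 s

The damped frequency is ω_d = ω_n√(1−ζ²) = 0.520·√(1−0.0408) = 0.509 rad/s.
Peak time t_p = π/ω_d = π/0.509 = 6.17 s.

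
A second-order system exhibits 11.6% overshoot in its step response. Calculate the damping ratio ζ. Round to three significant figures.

ζ ≈ 0.566

Inverting the overshoot relation: ζ = |ln 0.116|/√(π² + ln²0.116) = 0.566.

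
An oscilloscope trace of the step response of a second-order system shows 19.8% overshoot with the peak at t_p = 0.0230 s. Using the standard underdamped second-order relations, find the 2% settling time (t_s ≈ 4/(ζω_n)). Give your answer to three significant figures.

The overshoot fixes ζ = −ln(OS)/√(π²+ln²(OS)) = 0.458.
t_p = π/ω_d ⇒ ω_d = 137 rad/s; then ω_n = ω_d/√(1−ζ²) = 154 rad/s.
t_s ≈ 4/(ζω_n) = 4/(0.458·154) = 0.0568 s.

t_s ≈ 0.0568 s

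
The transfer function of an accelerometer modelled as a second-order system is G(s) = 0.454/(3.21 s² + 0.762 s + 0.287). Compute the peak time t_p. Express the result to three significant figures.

t_p ≈ 11.4 s

Dividing through by 3.21: denominator becomes s² + 0.2374 s + 0.08941.
So ω_n = √0.08941 = 0.299 rad/s and ζ = 0.2374/(2·0.299) = 0.397.
ω_d = 0.299·√(1 − 0.397²) = 0.274 rad/s. t_p = π/ω_d = 11.4 s.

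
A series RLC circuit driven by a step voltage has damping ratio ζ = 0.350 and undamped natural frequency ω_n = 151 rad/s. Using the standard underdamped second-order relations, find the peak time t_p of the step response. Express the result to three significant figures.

The damped frequency is ω_d = ω_n√(1−ζ²) = 151·√(1−0.122) = 141 rad/s.
Peak time t_p = π/ω_d = π/141 = 0.0222 s.

t_p ≈ 0.0222 s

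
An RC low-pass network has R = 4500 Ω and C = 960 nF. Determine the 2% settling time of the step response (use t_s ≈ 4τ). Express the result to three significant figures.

τ = RC = 4500 × 960 nF = 0.00432 s.
t_s ≈ 4τ = 0.0173 s.

t_s ≈ 0.0173 s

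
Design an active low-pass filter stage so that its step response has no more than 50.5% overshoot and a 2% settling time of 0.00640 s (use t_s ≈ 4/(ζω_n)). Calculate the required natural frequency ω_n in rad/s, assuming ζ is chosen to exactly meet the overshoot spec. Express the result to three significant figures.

From %OS = 100·exp(−πζ/√(1−ζ²)), invert to get ζ = −ln(OS)/√(π² + ln²(OS)) with OS = 0.505.
−ln 0.505 = 0.6832, so ζ = 0.6832/√(π² + 0.4668) = 0.213.
From t_s ≈ 4/(ζω_n): ω_n = 4/(ζ·t_s) = 4/(0.213·0.00640) = 2940 rad/s.

ω_n ≈ 2940 rad/s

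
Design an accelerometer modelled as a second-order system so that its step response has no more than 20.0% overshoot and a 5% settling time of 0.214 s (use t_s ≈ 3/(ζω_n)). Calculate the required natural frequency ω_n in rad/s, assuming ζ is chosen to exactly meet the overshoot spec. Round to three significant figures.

ζ = −ln(OS)/√(π² + (ln OS)²). With OS = 0.200, ln OS = −1.609 and ζ = 1.609/3.530 = 0.456.
Then ω_n = 3/(ζ t_s) = 3/(0.456 × 0.214) = 30.7 rad/s.

ω_n ≈ 30.7 rad/s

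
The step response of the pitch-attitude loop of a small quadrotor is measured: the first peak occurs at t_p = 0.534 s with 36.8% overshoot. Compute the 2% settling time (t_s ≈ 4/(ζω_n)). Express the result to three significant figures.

ζ from %OS: ζ = |ln 0.368|/√(π²+ln²0.368) = 0.303.
From t_p = π/ω_d, ω_d = π/0.534 = 5.88 rad/s, so ω_n = ω_d/√(1−ζ²) = 6.17 rad/s.
t_s ≈ 4/(ζω_n) = 4/(0.303·6.17) = 2.14 s.

t_s ≈ 2.14 s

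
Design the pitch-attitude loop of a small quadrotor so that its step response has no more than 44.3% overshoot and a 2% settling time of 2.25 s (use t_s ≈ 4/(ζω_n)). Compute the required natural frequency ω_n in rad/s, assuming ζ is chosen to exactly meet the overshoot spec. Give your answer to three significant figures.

ω_n ≈ 7.09 rad/s

Inverting the overshoot relation: ζ = |ln 0.443|/√(π² + ln²0.443) = 0.251.
From t_s ≈ 4/(ζω_n): ω_n = 4/(ζ·t_s) = 4/(0.251·2.25) = 7.09 rad/s.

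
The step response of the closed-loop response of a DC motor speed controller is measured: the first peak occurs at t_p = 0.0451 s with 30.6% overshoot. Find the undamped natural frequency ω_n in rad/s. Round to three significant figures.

ω_n ≈ 74.4 rad/s

The overshoot fixes ζ = −ln(OS)/√(π²+ln²(OS)) = 0.353.
t_p = π/ω_d ⇒ ω_d = 69.7 rad/s; then ω_n = ω_d/√(1−ζ²) = 74.4 rad/s.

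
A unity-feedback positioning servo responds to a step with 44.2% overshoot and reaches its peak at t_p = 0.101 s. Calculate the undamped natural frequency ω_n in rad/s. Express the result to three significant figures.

ζ from %OS: ζ = |ln 0.442|/√(π²+ln²0.442) = 0.252.
t_p = π/ω_d ⇒ ω_d = 31.1 rad/s; then ω_n = ω_d/√(1−ζ²) = 32.1 rad/s.

ω_n ≈ 32.1 rad/s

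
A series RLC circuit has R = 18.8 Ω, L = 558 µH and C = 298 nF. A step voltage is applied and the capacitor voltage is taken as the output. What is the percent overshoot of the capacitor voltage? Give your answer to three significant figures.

For a series RLC circuit (capacitor voltage as output), ω_n = 1/√(LC) = 1/√(558 µH · 298 nF) = 77500 rad/s.
ζ = (R/2)·√(C/L) = (18.8/2)·√(298 nF/558 µH) = 0.217.
Overshoot: exp(−π·0.217/√(1−0.217²)) = 0.497, i.e. 49.7%.

%OS ≈ 49.7%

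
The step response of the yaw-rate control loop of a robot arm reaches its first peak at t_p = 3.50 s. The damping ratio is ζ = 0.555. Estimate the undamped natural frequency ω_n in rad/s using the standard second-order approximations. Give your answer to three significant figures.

Peak time t_p = π/ω_d, so ω_d = π/t_p = π/3.50 = 0.898 rad/s.
ω_n = ω_d/√(1−ζ²) = 0.898/√0.692 = 1.08 rad/s.

ω_n ≈ 1.08 rad/s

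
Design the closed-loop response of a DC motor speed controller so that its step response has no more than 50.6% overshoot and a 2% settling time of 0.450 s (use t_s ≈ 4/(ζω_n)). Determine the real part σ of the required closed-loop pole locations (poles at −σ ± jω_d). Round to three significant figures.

σ ≈ 8.89

The settling-time spec alone fixes σ = ζω_n = 4/t_s = 4/0.450 = 8.89.
(Overshoot then fixes ζ = 0.212 and hence ω_d = σ·√(1−ζ²)/ζ = 41.0 rad/s.)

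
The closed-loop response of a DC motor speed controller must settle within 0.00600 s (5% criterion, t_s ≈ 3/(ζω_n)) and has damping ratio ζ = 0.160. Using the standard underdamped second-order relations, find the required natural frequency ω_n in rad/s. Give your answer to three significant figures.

Rearranging t_s ≈ 3/(ζω_n) gives ω_n = 3/(ζ·t_s) = 3/(0.160 × 0.00600) = 3120 rad/s.

ω_n ≈ 3120 rad/s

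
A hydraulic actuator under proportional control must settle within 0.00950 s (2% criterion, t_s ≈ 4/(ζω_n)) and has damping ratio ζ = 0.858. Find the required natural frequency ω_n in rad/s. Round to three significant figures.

Rearranging t_s ≈ 4/(ζω_n) gives ω_n = 4/(ζ·t_s) = 4/(0.858 × 0.00950) = 491 rad/s.

ω_n ≈ 491 rad/s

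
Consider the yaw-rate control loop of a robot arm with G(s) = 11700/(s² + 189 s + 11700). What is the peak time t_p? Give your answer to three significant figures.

Comparing the denominator to s² + 2ζω_n s + ω_n²: ω_n = √11700 = 108 rad/s, and 2ζω_n = 189 so ζ = 189/(2·108) = 0.874.
The damped frequency ω_d = ω_n√(1−ζ²) = 52.6 rad/s. Then t_p = π/ω_d = 0.0597 s.

t_p ≈ 0.0597 s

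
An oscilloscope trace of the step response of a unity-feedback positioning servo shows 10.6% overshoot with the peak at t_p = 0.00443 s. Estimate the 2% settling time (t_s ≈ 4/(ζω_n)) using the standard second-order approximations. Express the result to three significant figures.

t_s ≈ 0.00790 s

The overshoot fixes ζ = −ln(OS)/√(π²+ln²(OS)) = 0.581.
From t_p = π/ω_d, ω_d = π/0.00443 = 709 rad/s, so ω_n = ω_d/√(1−ζ²) = 872 rad/s.
t_s ≈ 4/(ζω_n) = 4/(0.581·872) = 0.00790 s.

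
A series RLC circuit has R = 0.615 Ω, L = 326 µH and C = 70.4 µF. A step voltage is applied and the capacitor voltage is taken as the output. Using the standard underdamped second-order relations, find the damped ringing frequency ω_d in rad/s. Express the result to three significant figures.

For a series RLC circuit (capacitor voltage as output), ω_n = 1/√(LC) = 1/√(326 µH · 70.4 µF) = 6600 rad/s.
ζ = (R/2)·√(C/L) = (0.615/2)·√(70.4 µF/326 µH) = 0.143.
ω_d = ω_n√(1−ζ²) = 6530 rad/s.

ω_d ≈ 6530 rad/s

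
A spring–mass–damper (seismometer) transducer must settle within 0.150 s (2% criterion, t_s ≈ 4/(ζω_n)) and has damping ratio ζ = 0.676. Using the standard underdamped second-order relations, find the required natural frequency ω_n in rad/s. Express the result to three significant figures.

Rearranging t_s ≈ 4/(ζω_n) gives ω_n = 4/(ζ·t_s) = 4/(0.676 × 0.150) = 39.4 rad/s.

ω_n ≈ 39.4 rad/s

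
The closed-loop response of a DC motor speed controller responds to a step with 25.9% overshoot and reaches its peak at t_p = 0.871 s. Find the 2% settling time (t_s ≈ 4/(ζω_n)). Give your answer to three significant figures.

The overshoot fixes ζ = −ln(OS)/√(π²+ln²(OS)) = 0.395.
t_p = π/ω_d ⇒ ω_d = 3.61 rad/s; then ω_n = ω_d/√(1−ζ²) = 3.93 rad/s.
t_s ≈ 4/(ζω_n) = 4/(0.395·3.93) = 2.58 s.

t_s ≈ 2.58 s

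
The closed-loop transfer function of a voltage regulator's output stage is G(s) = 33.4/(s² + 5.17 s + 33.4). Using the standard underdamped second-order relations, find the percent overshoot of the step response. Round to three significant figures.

Matching coefficients with s² + 2ζω_n s + ω_n² gives ω_n² = 33.4 ⇒ ω_n = 5.78 rad/s, and ζ = 5.17/(2ω_n) = 0.447.
Overshoot: exp(−π·0.447/√(1−0.447²)) = 0.208, i.e. 20.8%.

%OS ≈ 20.8%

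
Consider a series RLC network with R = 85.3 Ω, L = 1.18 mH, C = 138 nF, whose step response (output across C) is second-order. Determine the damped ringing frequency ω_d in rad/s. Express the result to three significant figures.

For a series RLC circuit (capacitor voltage as output), ω_n = 1/√(LC) = 1/√(1.18 mH · 138 nF) = 78400 rad/s.
ζ = (R/2)·√(C/L) = (85.3/2)·√(138 nF/1.18 mH) = 0.461.
ω_d = ω_n√(1−ζ²) = 69500 rad/s.

ω_d ≈ 69500 rad/s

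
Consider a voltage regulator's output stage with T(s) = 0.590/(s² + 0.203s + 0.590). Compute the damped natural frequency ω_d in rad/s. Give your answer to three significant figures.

Matching coefficients with s² + 2ζω_n s + ω_n² gives ω_n² = 0.590 ⇒ ω_n = 0.768 rad/s, and ζ = 0.203/(2ω_n) = 0.132.
The damped frequency ω_d = ω_n√(1−ζ²) = 0.761 rad/s.

ω_d ≈ 0.761 rad/s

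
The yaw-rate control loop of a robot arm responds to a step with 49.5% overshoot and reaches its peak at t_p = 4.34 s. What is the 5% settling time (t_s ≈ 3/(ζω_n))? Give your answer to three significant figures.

t_s ≈ 18.5 s

From the overshoot, ζ = −ln(OS)/√(π²+ln²(OS)) = 0.218.
t_p = π/ω_d ⇒ ω_d = 0.724 rad/s; then ω_n = ω_d/√(1−ζ²) = 0.742 rad/s.
t_s ≈ 3/(ζω_n) = 3/(0.218·0.742) = 18.5 s.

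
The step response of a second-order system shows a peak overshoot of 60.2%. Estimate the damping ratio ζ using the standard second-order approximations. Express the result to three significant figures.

ζ ≈ 0.159

Inverting the overshoot relation: ζ = |ln 0.602|/√(π² + ln²0.602) = 0.159.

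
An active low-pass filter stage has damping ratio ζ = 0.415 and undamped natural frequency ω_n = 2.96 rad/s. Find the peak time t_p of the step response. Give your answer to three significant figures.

The damped frequency is ω_d = ω_n√(1−ζ²) = 2.96·√(1−0.172) = 2.69 rad/s.
Peak time t_p = π/ω_d = π/2.69 = 1.17 s.

t_p ≈ 1.17 s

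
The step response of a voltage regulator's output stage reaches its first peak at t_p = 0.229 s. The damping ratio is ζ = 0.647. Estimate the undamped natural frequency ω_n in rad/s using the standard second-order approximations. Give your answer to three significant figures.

ω_n ≈ 18.0 rad/s

Peak time t_p = π/ω_d, so ω_d = π/t_p = π/0.229 = 13.7 rad/s.
ω_n = ω_d/√(1−ζ²) = 13.7/√0.581 = 18.0 rad/s.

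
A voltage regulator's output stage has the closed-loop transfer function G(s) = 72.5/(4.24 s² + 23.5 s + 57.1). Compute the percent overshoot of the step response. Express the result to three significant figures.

%OS ≈ 2.68%

Dividing through by 4.24: denominator becomes s² + 5.542 s + 13.47.
So ω_n = √13.47 = 3.67 rad/s and ζ = 5.542/(2·3.67) = 0.755.
%OS = 100·exp(−πζ/√(1−ζ²)) = 2.68%.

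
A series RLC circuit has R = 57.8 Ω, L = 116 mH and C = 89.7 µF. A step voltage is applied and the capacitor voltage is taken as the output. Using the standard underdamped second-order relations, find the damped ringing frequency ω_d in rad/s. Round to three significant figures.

ω_d ≈ 184 rad/s

For a series RLC circuit (capacitor voltage as output), ω_n = 1/√(LC) = 1/√(116 mH · 89.7 µF) = 310 rad/s.
ζ = (R/2)·√(C/L) = (57.8/2)·√(89.7 µF/116 mH) = 0.804.
ω_d = ω_n√(1−ζ²) = 184 rad/s.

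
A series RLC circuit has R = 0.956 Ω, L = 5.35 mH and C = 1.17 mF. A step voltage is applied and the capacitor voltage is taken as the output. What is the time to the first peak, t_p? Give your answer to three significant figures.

t_p ≈ 0.00806 s

For a series RLC circuit (capacitor voltage as output), ω_n = 1/√(LC) = 1/√(5.35 mH · 1.17 mF) = 400 rad/s.
ζ = (R/2)·√(C/L) = (0.956/2)·√(1.17 mF/5.35 mH) = 0.224.
ω_d = 400·√(1 − 0.224²) = 390 rad/s. t_p = π/ω_d = 0.00806 s.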